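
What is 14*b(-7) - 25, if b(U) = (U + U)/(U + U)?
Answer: -11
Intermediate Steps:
b(U) = 1 (b(U) = (2*U)/((2*U)) = (2*U)*(1/(2*U)) = 1)
14*b(-7) - 25 = 14*1 - 25 = 14 - 25 = -11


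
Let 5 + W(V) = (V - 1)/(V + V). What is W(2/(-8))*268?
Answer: -670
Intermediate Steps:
W(V) = -5 + (-1 + V)/(2*V) (W(V) = -5 + (V - 1)/(V + V) = -5 + (-1 + V)/((2*V)) = -5 + (-1 + V)*(1/(2*V)) = -5 + (-1 + V)/(2*V))
W(2/(-8))*268 = ((-1 - 18/(-8))/(2*((2/(-8)))))*268 = ((-1 - 18*(-1)/8)/(2*((2*(-⅛)))))*268 = ((-1 - 9*(-¼))/(2*(-¼)))*268 = ((½)*(-4)*(-1 + 9/4))*268 = ((½)*(-4)*(5/4))*268 = -5/2*268 = -670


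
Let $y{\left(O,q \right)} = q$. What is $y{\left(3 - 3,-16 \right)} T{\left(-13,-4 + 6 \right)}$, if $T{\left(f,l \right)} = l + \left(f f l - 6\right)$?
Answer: $-5344$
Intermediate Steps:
$T{\left(f,l \right)} = -6 + l + l f^{2}$ ($T{\left(f,l \right)} = l + \left(f^{2} l - 6\right) = l + \left(l f^{2} - 6\right) = l + \left(-6 + l f^{2}\right) = -6 + l + l f^{2}$)
$y{\left(3 - 3,-16 \right)} T{\left(-13,-4 + 6 \right)} = - 16 \left(-6 + \left(-4 + 6\right) + \left(-4 + 6\right) \left(-13\right)^{2}\right) = - 16 \left(-6 + 2 + 2 \cdot 169\right) = - 16 \left(-6 + 2 + 338\right) = \left(-16\right) 334 = -5344$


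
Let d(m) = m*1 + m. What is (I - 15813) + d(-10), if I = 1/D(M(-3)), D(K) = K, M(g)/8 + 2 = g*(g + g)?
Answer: -2026623/128 ≈ -15833.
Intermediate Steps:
M(g) = -16 + 16*g² (M(g) = -16 + 8*(g*(g + g)) = -16 + 8*(g*(2*g)) = -16 + 8*(2*g²) = -16 + 16*g²)
I = 1/128 (I = 1/(-16 + 16*(-3)²) = 1/(-16 + 16*9) = 1/(-16 + 144) = 1/128 ≈ 0.0078125)
d(m) = 2*m (d(m) = m + m = 2*m)
(I - 15813) + d(-10) = (1/128 - 15813) + 2*(-10) = -2024063/128 - 20 = -2026623/128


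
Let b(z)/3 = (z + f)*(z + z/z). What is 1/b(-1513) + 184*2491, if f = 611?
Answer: 1875301642369/4091472 ≈ 4.5834e+5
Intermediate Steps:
b(z) = 3*(1 + z)*(611 + z) (b(z) = 3*((z + 611)*(z + z/z)) = 3*((611 + z)*(z + 1)) = 3*((611 + z)*(1 + z)) = 3*((1 + z)*(611 + z)) = 3*(1 + z)*(611 + z))
1/b(-1513) + 184*2491 = 1/(1833 + 3*(-1513)² + 1836*(-1513)) + 184*2491 = 1/(1833 + 3*2289169 - 2777868) + 458344 = 1/(1833 + 6867507 - 2777868) + 458344 = 1/4091472 + 458344 = 1875301642369/4091472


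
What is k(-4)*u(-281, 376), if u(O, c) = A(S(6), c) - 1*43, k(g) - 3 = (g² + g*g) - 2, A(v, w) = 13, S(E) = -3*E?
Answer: -990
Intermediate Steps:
k(g) = 1 + 2*g² (k(g) = 3 + ((g² + g*g) - 2) = 3 + ((g² + g²) - 2) = 3 + (2*g² - 2) = 3 + (-2 + 2*g²) = 1 + 2*g²)
u(O, c) = -30 (u(O, c) = 13 - 1*43 = 13 - 43 = -30)
k(-4)*u(-281, 376) = (1 + 2*(-4)²)*(-30) = (1 + 2*16)*(-30) = (1 + 32)*(-30) = 33*(-30) = -990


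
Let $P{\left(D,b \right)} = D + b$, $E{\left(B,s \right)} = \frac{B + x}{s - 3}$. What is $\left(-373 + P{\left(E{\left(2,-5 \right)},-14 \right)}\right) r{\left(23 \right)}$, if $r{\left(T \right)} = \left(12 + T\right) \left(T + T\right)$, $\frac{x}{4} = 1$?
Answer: $- \frac{1248555}{2} \approx -6.2428 \cdot 10^{5}$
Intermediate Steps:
$x = 4$ ($x = 4 \cdot 1 = 4$)
$E{\left(B,s \right)} = \frac{4 + B}{-3 + s}$ ($E{\left(B,s \right)} = \frac{B + 4}{s - 3} = \frac{4 + B}{-3 + s}$)
$r{\left(T \right)} = 2 T \left(12 + T\right)$ ($r{\left(T \right)} = \left(12 + T\right) 2 T = 2 T \left(12 + T\right)$)
$\left(-373 + P{\left(E{\left(2,-5 \right)},-14 \right)}\right) r{\left(23 \right)} = \left(-373 - \left(14 - \frac{4 + 2}{-3 - 5}\right)\right) 2 \cdot 23 \left(12 + 23\right) = \left(-373 - \left(14 - \frac{1}{-8} \cdot 6\right)\right) 2 \cdot 23 \cdot 35 = \left(-373 - \frac{59}{4}\right) 1610 = \left(- \frac{1551}{4}\right) 1610 = - \frac{1248555}{2}$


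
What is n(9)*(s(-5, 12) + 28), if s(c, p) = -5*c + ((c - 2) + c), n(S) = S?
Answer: 369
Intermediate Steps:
s(c, p) = -2 - 3*c (s(c, p) = -5*c + ((-2 + c) + c) = -5*c + (-2 + 2*c) = -2 - 3*c)
n(9)*(s(-5, 12) + 28) = 9*((-2 - 3*(-5)) + 28) = 9*((-2 + 15) + 28) = 9*(13 + 28) = 9*41 = 369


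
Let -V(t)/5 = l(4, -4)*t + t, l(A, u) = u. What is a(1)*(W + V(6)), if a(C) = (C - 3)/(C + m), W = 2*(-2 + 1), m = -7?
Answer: 88/3 ≈ 29.333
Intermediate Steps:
W = -2 (W = 2*(-1) = -2)
a(C) = (-3 + C)/(-7 + C) (a(C) = (C - 3)/(C - 7) = (-3 + C)/(-7 + C))
V(t) = 15*t (V(t) = -5*(-4*t + t) = -(-15)*t = 15*t)
a(1)*(W + V(6)) = ((-3 + 1)/(-7 + 1))*(-2 + 15*6) = (-2/(-6))*(-2 + 90) = -⅙*(-2)*88 = (⅓)*88 = 88/3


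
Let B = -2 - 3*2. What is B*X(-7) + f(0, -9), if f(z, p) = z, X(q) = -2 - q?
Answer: -40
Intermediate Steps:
B = -8 (B = -2 - 6 = -8)
B*X(-7) + f(0, -9) = -8*(-2 - 1*(-7)) + 0 = -8*(-2 + 7) + 0 = -8*5 + 0 = -40 + 0 = -40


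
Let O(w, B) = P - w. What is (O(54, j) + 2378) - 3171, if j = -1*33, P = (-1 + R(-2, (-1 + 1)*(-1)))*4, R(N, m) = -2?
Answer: -859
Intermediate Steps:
P = -12 (P = (-1 - 2)*4 = -3*4 = -12)
j = -33
O(w, B) = -12 - w
(O(54, j) + 2378) - 3171 = ((-12 - 1*54) + 2378) - 3171 = ((-12 - 54) + 2378) - 3171 = (-66 + 2378) - 3171 = 2312 - 3171 = -859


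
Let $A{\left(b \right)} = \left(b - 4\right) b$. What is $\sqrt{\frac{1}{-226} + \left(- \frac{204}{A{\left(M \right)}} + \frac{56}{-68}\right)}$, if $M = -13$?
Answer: $\frac{i \sqrt{4368127322}}{49946} \approx 1.3233 i$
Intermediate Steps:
$A{\left(b \right)} = b \left(-4 + b\right)$ ($A{\left(b \right)} = \left(-4 + b\right) b = b \left(-4 + b\right)$)
$\sqrt{\frac{1}{-226} + \left(- \frac{204}{A{\left(M \right)}} + \frac{56}{-68}\right)} = \sqrt{\frac{1}{-226} + \left(- \frac{204}{\left(-13\right) \left(-4 - 13\right)} + \frac{56}{-68}\right)} = \sqrt{- \frac{1}{226} + \left(- \frac{204}{\left(-13\right) \left(-17\right)} + 56 \left(- \frac{1}{68}\right)\right)} = \sqrt{- \frac{1}{226} - \left(\frac{14}{17} + \frac{204}{221}\right)} = \sqrt{- \frac{1}{226} - \frac{386}{221}} = \sqrt{- \frac{87457}{49946}} = \frac{i \sqrt{4368127322}}{49946}$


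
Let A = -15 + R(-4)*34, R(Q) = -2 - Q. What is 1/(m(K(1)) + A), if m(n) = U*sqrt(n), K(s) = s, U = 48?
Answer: 1/101 ≈ 0.0099010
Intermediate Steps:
m(n) = 48*sqrt(n)
A = 53 (A = -15 + (-2 - 1*(-4))*34 = -15 + (-2 + 4)*34 = -15 + 2*34 = -15 + 68 = 53)
1/(m(K(1)) + A) = 1/(48*sqrt(1) + 53) = 1/(48*1 + 53) = 1/(48 + 53) = 1/101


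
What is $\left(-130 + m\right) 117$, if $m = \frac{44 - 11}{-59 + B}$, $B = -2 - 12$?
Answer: $- \frac{1114191}{73} \approx -15263.0$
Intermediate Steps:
$B = -14$
$m = - \frac{33}{73}$ ($m = \frac{44 - 11}{-59 - 14} = \frac{33}{-73} = 33 \left(- \frac{1}{73}\right) = - \frac{33}{73} \approx -0.45205$)
$\left(-130 + m\right) 117 = \left(-130 - \frac{33}{73}\right) 117 = \left(- \frac{9523}{73}\right) 117 = - \frac{1114191}{73}$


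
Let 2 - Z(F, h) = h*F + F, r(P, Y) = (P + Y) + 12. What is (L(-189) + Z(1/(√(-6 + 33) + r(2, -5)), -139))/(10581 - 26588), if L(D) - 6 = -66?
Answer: 35/16007 + 23*√3/48021 ≈ 0.0030161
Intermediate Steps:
L(D) = -60 (L(D) = 6 - 66 = -60)
r(P, Y) = 12 + P + Y
Z(F, h) = 2 - F - F*h (Z(F, h) = 2 - (h*F + F) = 2 - (F*h + F) = 2 - (F + F*h) = 2 + (-F - F*h) = 2 - F - F*h)
(L(-189) + Z(1/(√(-6 + 33) + r(2, -5)), -139))/(10581 - 26588) = (-60 + (2 - 1/(√(-6 + 33) + (12 + 2 - 5)) - 1*(-139)/(√(-6 + 33) + (12 + 2 - 5))))/(10581 - 26588) = (-60 + (2 - 1/(√27 + 9) - 1*(-139)/(√27 + 9)))/(-16007) = (-60 + (2 - 1/(3*√3 + 9) - 1*(-139)/(3*√3 + 9)))*(-1/16007) = (-60 + (2 - 1/(9 + 3*√3) - 1*(-139)/(9 + 3*√3)))*(-1/16007) = (-60 + (2 - 1/(9 + 3*√3) + 139/(9 + 3*√3)))*(-1/16007) = (-60 + (2 + 138/(9 + 3*√3)))*(-1/16007) = (-58 + 138/(9 + 3*√3))*(-1/16007) = 58/16007 - 138/(16007*(9 + 3*√3))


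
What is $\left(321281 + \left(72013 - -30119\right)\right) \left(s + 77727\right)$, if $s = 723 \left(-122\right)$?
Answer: $-4436944827$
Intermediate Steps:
$s = -88206$
$\left(321281 + \left(72013 - -30119\right)\right) \left(s + 77727\right) = \left(321281 + \left(72013 - -30119\right)\right) \left(-88206 + 77727\right) = \left(321281 + \left(72013 + 30119\right)\right) \left(-10479\right) = \left(321281 + 102132\right) \left(-10479\right) = 423413 \left(-10479\right) = -4436944827$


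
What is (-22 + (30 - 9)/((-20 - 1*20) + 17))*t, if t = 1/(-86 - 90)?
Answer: 527/4048 ≈ 0.13019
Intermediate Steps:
t = -1/176 (t = 1/(-176) = -1/176 ≈ -0.0056818)
(-22 + (30 - 9)/((-20 - 1*20) + 17))*t = (-22 + (30 - 9)/((-20 - 1*20) + 17))*(-1/176) = (-22 + 21/((-20 - 20) + 17))*(-1/176) = (-22 + 21/(-40 + 17))*(-1/176) = (-22 + 21/(-23))*(-1/176) = (-22 + 21*(-1/23))*(-1/176) = (-22 - 21/23)*(-1/176) = -527/23*(-1/176) = 527/4048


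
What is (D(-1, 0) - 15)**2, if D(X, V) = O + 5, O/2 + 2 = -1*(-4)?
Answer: 36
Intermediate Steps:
O = 4 (O = -4 + 2*(-1*(-4)) = -4 + 2*4 = -4 + 8 = 4)
D(X, V) = 9 (D(X, V) = 4 + 5 = 9)
(D(-1, 0) - 15)**2 = (9 - 15)**2 = (-6)**2 = 36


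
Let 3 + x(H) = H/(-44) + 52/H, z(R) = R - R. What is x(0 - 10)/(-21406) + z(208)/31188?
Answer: 877/2354660 ≈ 0.00037245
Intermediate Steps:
z(R) = 0
x(H) = -3 + 52/H - H/44 (x(H) = -3 + (H/(-44) + 52/H) = -3 + (H*(-1/44) + 52/H) = -3 + (-H/44 + 52/H) = -3 + (52/H - H/44) = -3 + 52/H - H/44)
x(0 - 10)/(-21406) + z(208)/31188 = (-3 + 52/(0 - 10) - (0 - 10)/44)/(-21406) + 0/31188 = (-3 + 52/(-10) - 1/44*(-10))*(-1/21406) + 0*(1/31188) = (-3 + 52*(-⅒) + 5/22)*(-1/21406) + 0 = (-3 - 26/5 + 5/22)*(-1/21406) + 0 = -877/110*(-1/21406) + 0 = 877/2354660 + 0 = 877/2354660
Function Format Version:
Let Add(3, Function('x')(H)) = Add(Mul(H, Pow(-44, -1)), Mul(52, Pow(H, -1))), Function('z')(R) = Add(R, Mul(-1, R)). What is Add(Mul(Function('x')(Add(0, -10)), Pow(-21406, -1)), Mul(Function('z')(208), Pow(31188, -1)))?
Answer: Rational(877, 2354660) ≈ 0.00037245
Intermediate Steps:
Function('z')(R) = 0
Function('x')(H) = Add(-3, Mul(52, Pow(H, -1)), Mul(Rational(-1, 44), H)) (Function('x')(H) = Add(-3, Add(Mul(H, Pow(-44, -1)), Mul(52, Pow(H, -1)))) = Add(-3, Add(Mul(H, Rational(-1, 44)), Mul(52, Pow(H, -1)))) = Add(-3, Add(Mul(Rational(-1, 44), H), Mul(52, Pow(H, -1)))) = Add(-3, Add(Mul(52, Pow(H, -1)), Mul(Rational(-1, 44), H))) = Add(-3, Mul(52, Pow(H, -1)), Mul(Rational(-1, 44), H)))
Add(Mul(Function('x')(Add(0, -10)), Pow(-21406, -1)), Mul(Function('z')(208), Pow(31188, -1))) = Add(Mul(Add(-3, Mul(52, Pow(Add(0, -10), -1)), Mul(Rational(-1, 44), Add(0, -10))), Pow(-21406, -1)), Mul(0, Pow(31188, -1))) = Add(Mul(Add(-3, Mul(52, Pow(-10, -1)), Mul(Rational(-1, 44), -10)), Rational(-1, 21406)), Mul(0, Rational(1, 31188))) = Add(Mul(Add(-3, Mul(52, Rational(-1, 10)), Rational(5, 22)), Rational(-1, 21406)), 0) = Add(Mul(Add(-3, Rational(-26, 5), Rational(5, 22)), Rational(-1, 21406)), 0) = Add(Mul(Rational(-877, 110), Rational(-1, 21406)), 0) = Add(Rational(877, 2354660), 0) = Rational(877, 2354660)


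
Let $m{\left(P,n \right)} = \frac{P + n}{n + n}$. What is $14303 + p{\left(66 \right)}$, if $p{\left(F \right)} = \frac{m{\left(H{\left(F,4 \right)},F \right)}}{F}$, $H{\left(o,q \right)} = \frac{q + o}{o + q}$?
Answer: $\frac{124607803}{8712} \approx 14303.0$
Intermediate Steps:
$H{\left(o,q \right)} = 1$ ($H{\left(o,q \right)} = \frac{o + q}{o + q} = 1$)
$m{\left(P,n \right)} = \frac{P + n}{2 n}$
$p{\left(F \right)} = \frac{1 + F}{2 F^{2}}$ ($p{\left(F \right)} = \frac{\frac{1}{2} \frac{1}{F} \left(1 + F\right)}{F} = \frac{1 + F}{2 F^{2}}$)
$14303 + p{\left(66 \right)} = 14303 + \frac{1 + 66}{2 \cdot 4356} = 14303 + \frac{1}{2} \cdot \frac{1}{4356} \cdot 67 = 14303 + \frac{67}{8712} = \frac{124607803}{8712}$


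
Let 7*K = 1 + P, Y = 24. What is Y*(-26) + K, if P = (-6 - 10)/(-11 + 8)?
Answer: -13085/21 ≈ -623.10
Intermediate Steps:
P = 16/3 (P = -16/(-3) = -16*(-⅓) = 16/3 ≈ 5.3333)
K = 19/21 (K = (1 + 16/3)/7 = (⅐)*(19/3) = 19/21 ≈ 0.90476)
Y*(-26) + K = 24*(-26) + 19/21 = -624 + 19/21 = -13085/21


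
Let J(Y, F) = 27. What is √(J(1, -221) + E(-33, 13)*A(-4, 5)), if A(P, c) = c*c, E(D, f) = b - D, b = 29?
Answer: √1577 ≈ 39.711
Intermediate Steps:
E(D, f) = 29 - D
A(P, c) = c²
√(J(1, -221) + E(-33, 13)*A(-4, 5)) = √(27 + (29 - 1*(-33))*5²) = √(27 + (29 + 33)*25) = √(27 + 62*25) = √(27 + 1550) = √1577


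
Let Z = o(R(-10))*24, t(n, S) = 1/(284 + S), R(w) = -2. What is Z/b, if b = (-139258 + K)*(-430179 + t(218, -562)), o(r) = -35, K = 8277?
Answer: -233520/15663986747503 ≈ -1.4908e-8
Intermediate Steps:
b = 15663986747503/278 (b = (-139258 + 8277)*(-430179 + 1/(284 - 562)) = -130981*(-430179 + 1/(-278)) = -130981*(-430179 - 1/278) = -130981*(-119589763/278) = 15663986747503/278 ≈ 5.6345e+10)
Z = -840 (Z = -35*24 = -840)
Z/b = -840/15663986747503/278 = -840*278/15663986747503 = -233520/15663986747503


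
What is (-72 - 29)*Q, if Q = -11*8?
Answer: 8888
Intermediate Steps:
Q = -88
(-72 - 29)*Q = (-72 - 29)*(-88) = -101*(-88) = 8888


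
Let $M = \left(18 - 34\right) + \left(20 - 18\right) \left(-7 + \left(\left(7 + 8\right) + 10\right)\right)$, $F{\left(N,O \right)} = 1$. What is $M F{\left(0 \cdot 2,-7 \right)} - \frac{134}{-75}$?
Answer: $\frac{1634}{75} \approx 21.787$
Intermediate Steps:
$M = 20$ ($M = -16 + 2 \left(-7 + \left(15 + 10\right)\right) = -16 + 2 \left(-7 + 25\right) = -16 + 2 \cdot 18 = -16 + 36 = 20$)
$M F{\left(0 \cdot 2,-7 \right)} - \frac{134}{-75} = 20 \cdot 1 - \frac{134}{-75} = 20 - - \frac{134}{75} = 20 + \frac{134}{75} = \frac{1634}{75}$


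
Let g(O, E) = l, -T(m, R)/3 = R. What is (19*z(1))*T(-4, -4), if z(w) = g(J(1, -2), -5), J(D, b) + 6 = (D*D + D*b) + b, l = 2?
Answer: 456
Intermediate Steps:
T(m, R) = -3*R
J(D, b) = -6 + b + D² + D*b (J(D, b) = -6 + ((D*D + D*b) + b) = -6 + ((D² + D*b) + b) = -6 + (b + D² + D*b) = -6 + b + D² + D*b)
g(O, E) = 2
z(w) = 2
(19*z(1))*T(-4, -4) = (19*2)*(-3*(-4)) = 38*12 = 456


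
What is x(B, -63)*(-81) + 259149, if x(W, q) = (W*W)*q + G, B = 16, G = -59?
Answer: 1570296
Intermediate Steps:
x(W, q) = -59 + q*W² (x(W, q) = (W*W)*q - 59 = W²*q - 59 = q*W² - 59 = -59 + q*W²)
x(B, -63)*(-81) + 259149 = (-59 - 63*16²)*(-81) + 259149 = (-59 - 63*256)*(-81) + 259149 = (-59 - 16128)*(-81) + 259149 = -16187*(-81) + 259149 = 1311147 + 259149 = 1570296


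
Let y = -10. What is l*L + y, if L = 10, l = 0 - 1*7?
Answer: -80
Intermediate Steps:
l = -7 (l = 0 - 7 = -7)
l*L + y = -7*10 - 10 = -70 - 10 = -80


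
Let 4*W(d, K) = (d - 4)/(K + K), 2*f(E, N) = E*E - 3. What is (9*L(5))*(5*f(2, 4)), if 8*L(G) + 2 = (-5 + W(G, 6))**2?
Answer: 262565/4096 ≈ 64.103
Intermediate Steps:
f(E, N) = -3/2 + E**2/2 (f(E, N) = (E*E - 3)/2 = (E**2 - 3)/2 = (-3 + E**2)/2 = -3/2 + E**2/2)
W(d, K) = (-4 + d)/(8*K) (W(d, K) = ((d - 4)/(K + K))/4 = ((-4 + d)/((2*K)))/4 = ((-4 + d)*(1/(2*K)))/4 = ((-4 + d)/(2*K))/4 = (-4 + d)/(8*K))
L(G) = -1/4 + (-61/12 + G/48)**2/8 (L(G) = -1/4 + (-5 + (1/8)*(-4 + G)/6)**2/8 = -1/4 + (-5 + (1/8)*(1/6)*(-4 + G))**2/8 = -1/4 + (-5 + (-1/12 + G/48))**2/8 = -1/4 + (-61/12 + G/48)**2/8)
(9*L(5))*(5*f(2, 4)) = (9*(-1/4 + (-244 + 5)**2/18432))*(5*(-3/2 + (1/2)*2**2)) = (9*(-1/4 + (1/18432)*(-239)**2))*(5*(-3/2 + (1/2)*4)) = (9*(-1/4 + (1/18432)*57121))*(5*(-3/2 + 2)) = (9*(-1/4 + 57121/18432))*(5*(1/2)) = (9*(52513/18432))*(5/2) = (52513/2048)*(5/2) = 262565/4096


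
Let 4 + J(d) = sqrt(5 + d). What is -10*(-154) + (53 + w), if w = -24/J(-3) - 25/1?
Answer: 11024/7 + 12*sqrt(2)/7 ≈ 1577.3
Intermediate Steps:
J(d) = -4 + sqrt(5 + d)
w = -25 - 24/(-4 + sqrt(2)) (w = -24/(-4 + sqrt(5 - 3)) - 25/1 = -24/(-4 + sqrt(2)) - 25*1 = -24/(-4 + sqrt(2)) - 25 = -25 - 24/(-4 + sqrt(2)) ≈ -15.718)
-10*(-154) + (53 + w) = -10*(-154) + (53 + (-127/7 + 12*sqrt(2)/7)) = 1540 + (244/7 + 12*sqrt(2)/7) = 11024/7 + 12*sqrt(2)/7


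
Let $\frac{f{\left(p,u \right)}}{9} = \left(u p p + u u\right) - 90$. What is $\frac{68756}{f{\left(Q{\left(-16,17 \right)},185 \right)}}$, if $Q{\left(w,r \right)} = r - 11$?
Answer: $\frac{68756}{367155} \approx 0.18727$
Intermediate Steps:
$Q{\left(w,r \right)} = -11 + r$
$f{\left(p,u \right)} = -810 + 9 u^{2} + 9 u p^{2}$ ($f{\left(p,u \right)} = 9 \left(\left(u p p + u u\right) - 90\right) = 9 \left(\left(p u p + u^{2}\right) - 90\right) = 9 \left(\left(u p^{2} + u^{2}\right) - 90\right) = 9 \left(\left(u^{2} + u p^{2}\right) - 90\right) = 9 \left(-90 + u^{2} + u p^{2}\right) = -810 + 9 u^{2} + 9 u p^{2}$)
$\frac{68756}{f{\left(Q{\left(-16,17 \right)},185 \right)}} = \frac{68756}{-810 + 9 \cdot 185^{2} + 9 \cdot 185 \left(-11 + 17\right)^{2}} = \frac{68756}{-810 + 9 \cdot 34225 + 9 \cdot 185 \cdot 6^{2}} = \frac{68756}{-810 + 308025 + 9 \cdot 185 \cdot 36} = \frac{68756}{-810 + 308025 + 59940} = \frac{68756}{367155}$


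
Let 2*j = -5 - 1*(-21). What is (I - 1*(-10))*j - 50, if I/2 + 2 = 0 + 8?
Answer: 126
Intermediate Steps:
j = 8 (j = (-5 - 1*(-21))/2 = (-5 + 21)/2 = (1/2)*16 = 8)
I = 12 (I = -4 + 2*(0 + 8) = -4 + 2*8 = -4 + 16 = 12)
(I - 1*(-10))*j - 50 = (12 - 1*(-10))*8 - 50 = (12 + 10)*8 - 50 = 22*8 - 50 = 176 - 50 = 126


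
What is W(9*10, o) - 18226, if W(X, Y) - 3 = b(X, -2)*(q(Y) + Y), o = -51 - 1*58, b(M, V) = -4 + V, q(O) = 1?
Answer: -17575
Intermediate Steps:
o = -109 (o = -51 - 58 = -109)
W(X, Y) = -3 - 6*Y (W(X, Y) = 3 + (-4 - 2)*(1 + Y) = 3 - 6*(1 + Y) = 3 + (-6 - 6*Y) = -3 - 6*Y)
W(9*10, o) - 18226 = (-3 - 6*(-109)) - 18226 = (-3 + 654) - 18226 = 651 - 18226 = -17575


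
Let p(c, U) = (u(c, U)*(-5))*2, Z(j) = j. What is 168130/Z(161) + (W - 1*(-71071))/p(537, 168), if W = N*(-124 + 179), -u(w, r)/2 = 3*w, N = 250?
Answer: 236121947/225540 ≈ 1046.9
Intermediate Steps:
u(w, r) = -6*w
W = 13750 (W = 250*(-124 + 179) = 250*55 = 13750)
p(c, U) = 60*c (p(c, U) = (-6*c*(-5))*2 = (30*c)*2 = 60*c)
168130/Z(161) + (W - 1*(-71071))/p(537, 168) = 168130/161 + (13750 - 1*(-71071))/((60*537)) = 168130*(1/161) + (13750 + 71071)/32220 = 7310/7 + 84821*(1/32220) = 7310/7 + 84821/32220 = 236121947/225540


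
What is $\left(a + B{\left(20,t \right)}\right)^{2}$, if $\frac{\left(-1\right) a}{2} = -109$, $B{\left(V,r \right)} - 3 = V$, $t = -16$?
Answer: $58081$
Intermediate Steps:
$B{\left(V,r \right)} = 3 + V$
$a = 218$ ($a = \left(-2\right) \left(-109\right) = 218$)
$\left(a + B{\left(20,t \right)}\right)^{2} = \left(218 + \left(3 + 20\right)\right)^{2} = \left(218 + 23\right)^{2} = 241^{2} = 58081$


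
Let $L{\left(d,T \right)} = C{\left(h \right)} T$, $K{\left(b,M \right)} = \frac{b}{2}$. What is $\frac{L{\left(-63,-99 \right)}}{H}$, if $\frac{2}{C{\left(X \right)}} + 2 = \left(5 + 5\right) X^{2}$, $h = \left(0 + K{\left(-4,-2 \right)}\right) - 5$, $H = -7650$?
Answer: $\frac{11}{207400} \approx 5.3038 \cdot 10^{-5}$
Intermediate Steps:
$K{\left(b,M \right)} = \frac{b}{2}$ ($K{\left(b,M \right)} = b \frac{1}{2} = \frac{b}{2}$)
$h = -7$ ($h = \left(0 + \frac{1}{2} \left(-4\right)\right) - 5 = \left(0 - 2\right) - 5 = -2 - 5 = -7$)
$C{\left(X \right)} = \frac{2}{-2 + 10 X^{2}}$ ($C{\left(X \right)} = \frac{2}{-2 + \left(5 + 5\right) X^{2}} = \frac{2}{-2 + 10 X^{2}}$)
$L{\left(d,T \right)} = \frac{T}{244}$ ($L{\left(d,T \right)} = \frac{T}{-1 + 5 \left(-7\right)^{2}} = \frac{T}{-1 + 5 \cdot 49} = \frac{T}{-1 + 245} = \frac{T}{244}$)
$\frac{L{\left(-63,-99 \right)}}{H} = \frac{\frac{1}{244} \left(-99\right)}{-7650} = \left(- \frac{99}{244}\right) \left(- \frac{1}{7650}\right) = \frac{11}{207400}$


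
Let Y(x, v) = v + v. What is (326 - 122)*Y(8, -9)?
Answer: -3672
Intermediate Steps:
Y(x, v) = 2*v
(326 - 122)*Y(8, -9) = (326 - 122)*(2*(-9)) = 204*(-18) = -3672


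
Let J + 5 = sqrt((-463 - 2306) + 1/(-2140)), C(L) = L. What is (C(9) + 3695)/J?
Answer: -39632800/5979161 - 7408*I*sqrt(3170228635)/5979161 ≈ -6.6285 - 69.76*I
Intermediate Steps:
J = -5 + I*sqrt(3170228635)/1070 (J = -5 + sqrt((-463 - 2306) + 1/(-2140)) = -5 + sqrt(-2769 - 1/2140) = -5 + sqrt(-5925661/2140) = -5 + I*sqrt(3170228635)/1070 ≈ -5.0 + 52.621*I)
(C(9) + 3695)/J = (9 + 3695)/(-5 + I*sqrt(3170228635)/1070) = 3704/(-5 + I*sqrt(3170228635)/1070)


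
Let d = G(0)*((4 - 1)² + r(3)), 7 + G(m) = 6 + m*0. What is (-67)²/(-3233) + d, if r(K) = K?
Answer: -43285/3233 ≈ -13.388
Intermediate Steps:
G(m) = -1 (G(m) = -7 + (6 + m*0) = -7 + (6 + 0) = -7 + 6 = -1)
d = -12 (d = -((4 - 1)² + 3) = -(3² + 3) = -(9 + 3) = -1*12 = -12)
(-67)²/(-3233) + d = (-67)²/(-3233) - 12 = 4489*(-1/3233) - 12 = -4489/3233 - 12 = -43285/3233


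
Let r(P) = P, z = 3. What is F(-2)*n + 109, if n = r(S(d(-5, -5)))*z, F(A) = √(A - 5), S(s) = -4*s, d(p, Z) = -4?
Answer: 109 + 48*I*√7 ≈ 109.0 + 127.0*I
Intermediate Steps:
F(A) = √(-5 + A)
n = 48 (n = -4*(-4)*3 = 16*3 = 48)
F(-2)*n + 109 = √(-5 - 2)*48 + 109 = √(-7)*48 + 109 = (I*√7)*48 + 109 = 48*I*√7 + 109 = 109 + 48*I*√7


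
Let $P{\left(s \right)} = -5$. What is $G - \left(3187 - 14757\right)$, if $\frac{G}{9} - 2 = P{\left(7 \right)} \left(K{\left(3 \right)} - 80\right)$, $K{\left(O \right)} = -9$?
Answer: $15593$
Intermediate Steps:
$G = 4023$ ($G = 18 + 9 \left(- 5 \left(-9 - 80\right)\right) = 18 + 9 \left(\left(-5\right) \left(-89\right)\right) = 18 + 9 \cdot 445 = 18 + 4005 = 4023$)
$G - \left(3187 - 14757\right) = 4023 - \left(3187 - 14757\right) = 4023 - -11570 = 4023 + 11570 = 15593$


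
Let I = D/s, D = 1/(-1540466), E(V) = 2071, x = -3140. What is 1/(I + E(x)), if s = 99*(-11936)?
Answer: 1820313215424/3769868669143105 ≈ 0.00048286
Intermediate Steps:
s = -1181664
D = -1/1540466 ≈ -6.4915e-7
I = 1/1820313215424 (I = -1/1540466/(-1181664) = -1/1540466*(-1/1181664) = 1/1820313215424 ≈ 5.4936e-13)
1/(I + E(x)) = 1/(1/1820313215424 + 2071) = 1/(3769868669143105/1820313215424) = 1820313215424/3769868669143105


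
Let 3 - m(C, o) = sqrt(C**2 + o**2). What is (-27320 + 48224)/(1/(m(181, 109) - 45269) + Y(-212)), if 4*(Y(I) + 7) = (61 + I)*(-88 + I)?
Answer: 484767908043139344/262466665352214961 - 20904*sqrt(44642)/262466665352214961 ≈ 1.8470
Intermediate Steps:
m(C, o) = 3 - sqrt(C**2 + o**2)
Y(I) = -7 + (-88 + I)*(61 + I)/4 (Y(I) = -7 + ((61 + I)*(-88 + I))/4 = -7 + ((-88 + I)*(61 + I))/4 = -7 + (-88 + I)*(61 + I)/4)
(-27320 + 48224)/(1/(m(181, 109) - 45269) + Y(-212)) = (-27320 + 48224)/(1/((3 - sqrt(181**2 + 109**2)) - 45269) + (-1349 - 27/4*(-212) + (1/4)*(-212)**2)) = 20904/(1/((3 - sqrt(32761 + 11881)) - 45269) + (-1349 + 1431 + (1/4)*44944)) = 20904/(1/((3 - sqrt(44642)) - 45269) + (-1349 + 1431 + 11236)) = 20904/(1/(-45266 - sqrt(44642)) + 11318) = 20904/(11318 + 1/(-45266 - sqrt(44642)))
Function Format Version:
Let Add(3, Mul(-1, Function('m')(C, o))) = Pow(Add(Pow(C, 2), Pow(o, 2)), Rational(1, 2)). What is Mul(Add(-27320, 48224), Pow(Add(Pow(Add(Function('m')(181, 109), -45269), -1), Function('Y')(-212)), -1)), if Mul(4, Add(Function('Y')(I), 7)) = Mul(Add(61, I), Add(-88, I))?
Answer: Add(Rational(484767908043139344, 262466665352214961), Mul(Rational(-20904, 262466665352214961), Pow(44642, Rational(1, 2)))) ≈ 1.8470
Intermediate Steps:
Function('m')(C, o) = Add(3, Mul(-1, Pow(Add(Pow(C, 2), Pow(o, 2)), Rational(1, 2))))
Function('Y')(I) = Add(-7, Mul(Rational(1, 4), Add(-88, I), Add(61, I))) (Function('Y')(I) = Add(-7, Mul(Rational(1, 4), Mul(Add(61, I), Add(-88, I)))) = Add(-7, Mul(Rational(1, 4), Mul(Add(-88, I), Add(61, I)))) = Add(-7, Mul(Rational(1, 4), Add(-88, I), Add(61, I))))
Mul(Add(-27320, 48224), Pow(Add(Pow(Add(Function('m')(181, 109), -45269), -1), Function('Y')(-212)), -1)) = Mul(Add(-27320, 48224), Pow(Add(Pow(Add(Add(3, Mul(-1, Pow(Add(Pow(181, 2), Pow(109, 2)), Rational(1, 2)))), -45269), -1), Add(-1349, Mul(Rational(-27, 4), -212), Mul(Rational(1, 4), Pow(-212, 2)))), -1)) = Mul(20904, Pow(Add(Pow(Add(Add(3, Mul(-1, Pow(Add(32761, 11881), Rational(1, 2)))), -45269), -1), Add(-1349, 1431, Mul(Rational(1, 4), 44944))), -1)) = Mul(20904, Pow(Add(Pow(Add(Add(3, Mul(-1, Pow(44642, Rational(1, 2)))), -45269), -1), Add(-1349, 1431, 11236)), -1)) = Mul(20904, Pow(Add(Pow(Add(-45266, Mul(-1, Pow(44642, Rational(1, 2)))), -1), 11318), -1)) = Mul(20904, Pow(Add(11318, Pow(Add(-45266, Mul(-1, Pow(44642, Rational(1, 2)))), -1)), -1))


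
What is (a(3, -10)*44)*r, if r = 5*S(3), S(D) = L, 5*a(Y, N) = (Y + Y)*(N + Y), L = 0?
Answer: 0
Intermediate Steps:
a(Y, N) = 2*Y*(N + Y)/5 (a(Y, N) = ((Y + Y)*(N + Y))/5 = ((2*Y)*(N + Y))/5 = (2*Y*(N + Y))/5 = 2*Y*(N + Y)/5)
S(D) = 0
r = 0 (r = 5*0 = 0)
(a(3, -10)*44)*r = (((⅖)*3*(-10 + 3))*44)*0 = (((⅖)*3*(-7))*44)*0 = -42/5*44*0 = -1848/5*0 = 0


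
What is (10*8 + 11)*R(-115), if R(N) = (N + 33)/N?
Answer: 7462/115 ≈ 64.887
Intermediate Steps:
R(N) = (33 + N)/N
(10*8 + 11)*R(-115) = (10*8 + 11)*((33 - 115)/(-115)) = (80 + 11)*(-1/115*(-82)) = 91*(82/115) = 7462/115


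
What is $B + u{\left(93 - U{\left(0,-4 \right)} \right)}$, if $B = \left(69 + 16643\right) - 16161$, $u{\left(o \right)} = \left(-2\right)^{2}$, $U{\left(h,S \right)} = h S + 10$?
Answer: $555$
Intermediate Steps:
$U{\left(h,S \right)} = 10 + S h$ ($U{\left(h,S \right)} = S h + 10 = 10 + S h$)
$u{\left(o \right)} = 4$
$B = 551$ ($B = 16712 - 16161 = 551$)
$B + u{\left(93 - U{\left(0,-4 \right)} \right)} = 551 + 4 = 555$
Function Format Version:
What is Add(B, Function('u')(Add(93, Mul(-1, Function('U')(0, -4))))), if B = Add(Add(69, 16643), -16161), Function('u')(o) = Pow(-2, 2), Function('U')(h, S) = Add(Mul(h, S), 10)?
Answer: 555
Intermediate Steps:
Function('U')(h, S) = Add(10, Mul(S, h)) (Function('U')(h, S) = Add(Mul(S, h), 10) = Add(10, Mul(S, h)))
Function('u')(o) = 4
B = 551 (B = Add(16712, -16161) = 551)
Add(B, Function('u')(Add(93, Mul(-1, Function('U')(0, -4))))) = Add(551, 4) = 555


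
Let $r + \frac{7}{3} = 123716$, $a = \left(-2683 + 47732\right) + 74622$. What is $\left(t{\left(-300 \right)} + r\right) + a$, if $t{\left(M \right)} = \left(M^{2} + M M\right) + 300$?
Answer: $\frac{1271054}{3} \approx 4.2368 \cdot 10^{5}$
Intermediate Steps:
$t{\left(M \right)} = 300 + 2 M^{2}$ ($t{\left(M \right)} = \left(M^{2} + M^{2}\right) + 300 = 2 M^{2} + 300 = 300 + 2 M^{2}$)
$a = 119671$ ($a = 45049 + 74622 = 119671$)
$r = \frac{371141}{3}$ ($r = - \frac{7}{3} + 123716 = \frac{371141}{3} \approx 1.2371 \cdot 10^{5}$)
$\left(t{\left(-300 \right)} + r\right) + a = \left(\left(300 + 2 \left(-300\right)^{2}\right) + \frac{371141}{3}\right) + 119671 = \left(\left(300 + 2 \cdot 90000\right) + \frac{371141}{3}\right) + 119671 = \left(\left(300 + 180000\right) + \frac{371141}{3}\right) + 119671 = \left(180300 + \frac{371141}{3}\right) + 119671 = \frac{912041}{3} + 119671 = \frac{1271054}{3}$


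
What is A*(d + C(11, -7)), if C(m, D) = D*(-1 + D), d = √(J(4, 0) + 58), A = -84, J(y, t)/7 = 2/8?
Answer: -4704 - 42*√239 ≈ -5353.3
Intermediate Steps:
J(y, t) = 7/4 (J(y, t) = 7*(2/8) = 7*(2*(⅛)) = 7*(¼) = 7/4)
d = √239/2 (d = √(7/4 + 58) = √(239/4) = √239/2 ≈ 7.7298)
A*(d + C(11, -7)) = -84*(√239/2 - 7*(-1 - 7)) = -84*(√239/2 - 7*(-8)) = -84*(√239/2 + 56) = -84*(56 + √239/2) = -4704 - 42*√239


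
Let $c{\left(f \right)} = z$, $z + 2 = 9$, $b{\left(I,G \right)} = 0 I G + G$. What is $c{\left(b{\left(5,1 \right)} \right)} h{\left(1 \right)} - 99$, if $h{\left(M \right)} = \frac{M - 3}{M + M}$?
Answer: $-106$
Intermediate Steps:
$b{\left(I,G \right)} = G$ ($b{\left(I,G \right)} = 0 G + G = 0 + G = G$)
$z = 7$ ($z = -2 + 9 = 7$)
$c{\left(f \right)} = 7$
$h{\left(M \right)} = \frac{-3 + M}{2 M}$
$c{\left(b{\left(5,1 \right)} \right)} h{\left(1 \right)} - 99 = 7 \frac{-3 + 1}{2 \cdot 1} - 99 = 7 \cdot \frac{1}{2} \cdot 1 \left(-2\right) - 99 = 7 \left(-1\right) - 99 = -7 - 99 = -106$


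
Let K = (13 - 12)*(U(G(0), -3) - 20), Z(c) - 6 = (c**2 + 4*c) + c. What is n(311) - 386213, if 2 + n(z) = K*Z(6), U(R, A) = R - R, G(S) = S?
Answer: -387655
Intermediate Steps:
Z(c) = 6 + c**2 + 5*c (Z(c) = 6 + ((c**2 + 4*c) + c) = 6 + (c**2 + 5*c) = 6 + c**2 + 5*c)
U(R, A) = 0
K = -20 (K = (13 - 12)*(0 - 20) = 1*(-20) = -20)
n(z) = -1442 (n(z) = -2 - 20*(6 + 6**2 + 5*6) = -2 - 20*(6 + 36 + 30) = -2 - 20*72 = -2 - 1440 = -1442)
n(311) - 386213 = -1442 - 386213 = -387655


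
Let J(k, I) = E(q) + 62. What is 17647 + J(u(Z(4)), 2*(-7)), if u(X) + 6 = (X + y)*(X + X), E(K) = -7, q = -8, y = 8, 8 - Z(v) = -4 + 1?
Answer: 17702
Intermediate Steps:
Z(v) = 11 (Z(v) = 8 - (-4 + 1) = 8 - 1*(-3) = 8 + 3 = 11)
u(X) = -6 + 2*X*(8 + X) (u(X) = -6 + (X + 8)*(X + X) = -6 + (8 + X)*(2*X) = -6 + 2*X*(8 + X))
J(k, I) = 55 (J(k, I) = -7 + 62 = 55)
17647 + J(u(Z(4)), 2*(-7)) = 17647 + 55 = 17702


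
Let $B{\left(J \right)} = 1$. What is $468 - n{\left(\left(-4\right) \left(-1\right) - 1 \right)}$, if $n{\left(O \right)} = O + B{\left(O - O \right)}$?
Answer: $464$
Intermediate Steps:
$n{\left(O \right)} = 1 + O$ ($n{\left(O \right)} = O + 1 = 1 + O$)
$468 - n{\left(\left(-4\right) \left(-1\right) - 1 \right)} = 468 - \left(1 - -3\right) = 468 - \left(1 + \left(4 - 1\right)\right) = 468 - \left(1 + 3\right) = 468 - 4 = 464$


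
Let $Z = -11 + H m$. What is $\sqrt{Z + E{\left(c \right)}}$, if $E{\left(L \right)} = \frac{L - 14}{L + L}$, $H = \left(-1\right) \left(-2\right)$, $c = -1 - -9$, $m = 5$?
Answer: $\frac{i \sqrt{22}}{4} \approx 1.1726 i$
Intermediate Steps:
$c = 8$ ($c = -1 + 9 = 8$)
$H = 2$
$E{\left(L \right)} = \frac{-14 + L}{2 L}$
$Z = -1$ ($Z = -11 + 2 \cdot 5 = -11 + 10 = -1$)
$\sqrt{Z + E{\left(c \right)}} = \sqrt{-1 + \frac{-14 + 8}{2 \cdot 8}} = \sqrt{-1 + \frac{1}{2} \cdot \frac{1}{8} \left(-6\right)} = \sqrt{-1 - \frac{3}{8}} = \sqrt{- \frac{11}{8}} = \frac{i \sqrt{22}}{4}$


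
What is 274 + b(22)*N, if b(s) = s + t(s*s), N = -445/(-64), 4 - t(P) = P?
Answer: -93137/32 ≈ -2910.5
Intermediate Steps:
t(P) = 4 - P
N = 445/64 (N = -445*(-1/64) = 445/64 ≈ 6.9531)
b(s) = 4 + s - s² (b(s) = s + (4 - s*s) = s + (4 - s²) = 4 + s - s²)
274 + b(22)*N = 274 + (4 + 22 - 1*22²)*(445/64) = 274 + (4 + 22 - 1*484)*(445/64) = 274 + (4 + 22 - 484)*(445/64) = 274 - 458*445/64 = 274 - 101905/32 = -93137/32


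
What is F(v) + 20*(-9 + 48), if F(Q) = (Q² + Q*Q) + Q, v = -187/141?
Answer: 15550751/19881 ≈ 782.19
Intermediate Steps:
v = -187/141 (v = -187*1/141 = -187/141 ≈ -1.3262)
F(Q) = Q + 2*Q² (F(Q) = (Q² + Q²) + Q = 2*Q² + Q = Q + 2*Q²)
F(v) + 20*(-9 + 48) = -187*(1 + 2*(-187/141))/141 + 20*(-9 + 48) = -187*(1 - 374/141)/141 + 20*39 = -187/141*(-233/141) + 780 = 43571/19881 + 780 = 15550751/19881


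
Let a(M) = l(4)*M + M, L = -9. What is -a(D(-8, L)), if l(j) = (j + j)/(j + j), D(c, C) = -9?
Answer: 18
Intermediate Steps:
l(j) = 1 (l(j) = (2*j)/((2*j)) = (2*j)*(1/(2*j)) = 1)
a(M) = 2*M (a(M) = 1*M + M = M + M = 2*M)
-a(D(-8, L)) = -2*(-9) = -1*(-18) = 18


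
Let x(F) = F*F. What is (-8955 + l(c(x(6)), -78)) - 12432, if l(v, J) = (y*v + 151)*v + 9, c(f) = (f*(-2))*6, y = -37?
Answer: -6991698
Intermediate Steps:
x(F) = F²
c(f) = -12*f (c(f) = -2*f*6 = -12*f)
l(v, J) = 9 + v*(151 - 37*v) (l(v, J) = (-37*v + 151)*v + 9 = (151 - 37*v)*v + 9 = v*(151 - 37*v) + 9 = 9 + v*(151 - 37*v))
(-8955 + l(c(x(6)), -78)) - 12432 = (-8955 + (9 - 37*(-12*6²)² + 151*(-12*6²))) - 12432 = (-8955 + (9 - 37*(-12*36)² + 151*(-12*36))) - 12432 = (-8955 + (9 - 37*(-432)² + 151*(-432))) - 12432 = (-8955 + (9 - 37*186624 - 65232)) - 12432 = (-8955 + (9 - 6905088 - 65232)) - 12432 = (-8955 - 6970311) - 12432 = -6979266 - 12432 = -6991698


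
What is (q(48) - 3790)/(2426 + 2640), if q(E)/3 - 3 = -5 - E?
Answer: -1970/2533 ≈ -0.77773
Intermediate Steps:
q(E) = -6 - 3*E (q(E) = 9 + 3*(-5 - E) = 9 + (-15 - 3*E) = -6 - 3*E)
(q(48) - 3790)/(2426 + 2640) = ((-6 - 3*48) - 3790)/(2426 + 2640) = ((-6 - 144) - 3790)/5066 = (-150 - 3790)*(1/5066) = -3940*1/5066 = -1970/2533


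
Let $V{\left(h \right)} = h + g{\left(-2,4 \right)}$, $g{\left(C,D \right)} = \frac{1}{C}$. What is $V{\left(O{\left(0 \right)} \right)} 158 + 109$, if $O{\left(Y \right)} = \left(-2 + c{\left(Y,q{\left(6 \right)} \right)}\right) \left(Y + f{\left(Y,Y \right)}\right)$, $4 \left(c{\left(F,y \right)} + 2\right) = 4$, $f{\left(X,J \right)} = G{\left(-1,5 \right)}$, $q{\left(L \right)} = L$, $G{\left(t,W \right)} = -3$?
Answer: $1452$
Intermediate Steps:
$f{\left(X,J \right)} = -3$
$c{\left(F,y \right)} = -1$ ($c{\left(F,y \right)} = -2 + \frac{1}{4} \cdot 4 = -2 + 1 = -1$)
$O{\left(Y \right)} = 9 - 3 Y$ ($O{\left(Y \right)} = \left(-2 - 1\right) \left(Y - 3\right) = - 3 \left(-3 + Y\right) = 9 - 3 Y$)
$V{\left(h \right)} = - \frac{1}{2} + h$ ($V{\left(h \right)} = h + \frac{1}{-2} = h - \frac{1}{2} = - \frac{1}{2} + h$)
$V{\left(O{\left(0 \right)} \right)} 158 + 109 = \left(- \frac{1}{2} + \left(9 - 0\right)\right) 158 + 109 = \left(- \frac{1}{2} + \left(9 + 0\right)\right) 158 + 109 = \left(- \frac{1}{2} + 9\right) 158 + 109 = \frac{17}{2} \cdot 158 + 109 = 1343 + 109 = 1452$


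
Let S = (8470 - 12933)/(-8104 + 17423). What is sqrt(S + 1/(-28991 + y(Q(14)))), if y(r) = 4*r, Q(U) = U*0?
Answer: 2*I*sqrt(8739646722371902)/270167129 ≈ 0.69206*I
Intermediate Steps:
Q(U) = 0
S = -4463/9319 ≈ -0.47891
sqrt(S + 1/(-28991 + y(Q(14)))) = sqrt(-4463/9319 + 1/(-28991 + 4*0)) = sqrt(-4463/9319 + 1/(-28991 + 0)) = sqrt(-4463/9319 + 1/(-28991)) = sqrt(-4463/9319 - 1/28991) = sqrt(-129396152/270167129) = 2*I*sqrt(8739646722371902)/270167129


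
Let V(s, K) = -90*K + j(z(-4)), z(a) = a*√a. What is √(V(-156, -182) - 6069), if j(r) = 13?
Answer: 2*√2581 ≈ 101.61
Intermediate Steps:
z(a) = a^(3/2)
V(s, K) = 13 - 90*K (V(s, K) = -90*K + 13 = 13 - 90*K)
√(V(-156, -182) - 6069) = √((13 - 90*(-182)) - 6069) = √((13 + 16380) - 6069) = √(16393 - 6069) = √10324 = 2*√2581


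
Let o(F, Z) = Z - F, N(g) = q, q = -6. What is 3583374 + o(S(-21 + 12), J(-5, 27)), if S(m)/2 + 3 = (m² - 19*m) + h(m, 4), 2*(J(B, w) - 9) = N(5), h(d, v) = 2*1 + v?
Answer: 3582870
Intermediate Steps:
N(g) = -6
h(d, v) = 2 + v
J(B, w) = 6 (J(B, w) = 9 + (½)*(-6) = 9 - 3 = 6)
S(m) = 6 - 38*m + 2*m² (S(m) = -6 + 2*((m² - 19*m) + (2 + 4)) = -6 + 2*((m² - 19*m) + 6) = -6 + 2*(6 + m² - 19*m) = -6 + (12 - 38*m + 2*m²) = 6 - 38*m + 2*m²)
3583374 + o(S(-21 + 12), J(-5, 27)) = 3583374 + (6 - (6 - 38*(-21 + 12) + 2*(-21 + 12)²)) = 3583374 + (6 - (6 - 38*(-9) + 2*(-9)²)) = 3583374 + (6 - (6 + 342 + 2*81)) = 3583374 + (6 - (6 + 342 + 162)) = 3583374 + (6 - 1*510) = 3583374 + (6 - 510) = 3583374 - 504 = 3582870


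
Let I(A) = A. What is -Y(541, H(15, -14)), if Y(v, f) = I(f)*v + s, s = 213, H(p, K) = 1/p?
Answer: -3736/15 ≈ -249.07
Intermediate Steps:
Y(v, f) = 213 + f*v (Y(v, f) = f*v + 213 = 213 + f*v)
-Y(541, H(15, -14)) = -(213 + 541/15) = -1*3736/15 = -3736/15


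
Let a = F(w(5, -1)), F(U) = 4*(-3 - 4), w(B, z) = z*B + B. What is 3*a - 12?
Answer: -96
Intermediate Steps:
w(B, z) = B + B*z (w(B, z) = B*z + B = B + B*z)
F(U) = -28 (F(U) = 4*(-7) = -28)
a = -28
3*a - 12 = 3*(-28) - 12 = -84 - 12 = -96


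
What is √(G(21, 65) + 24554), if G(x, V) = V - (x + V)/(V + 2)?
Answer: √110508929/67 ≈ 156.90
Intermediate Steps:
G(x, V) = V - (V + x)/(2 + V)
√(G(21, 65) + 24554) = √((65 + 65² - 1*21)/(2 + 65) + 24554) = √((65 + 4225 - 21)/67 + 24554) = √((1/67)*4269 + 24554) = √(4269/67 + 24554) = √(1649387/67) = √110508929/67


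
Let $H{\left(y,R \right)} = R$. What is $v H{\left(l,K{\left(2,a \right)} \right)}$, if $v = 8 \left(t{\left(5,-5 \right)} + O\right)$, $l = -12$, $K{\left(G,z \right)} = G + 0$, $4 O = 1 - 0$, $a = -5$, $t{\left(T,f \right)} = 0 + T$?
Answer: $84$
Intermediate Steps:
$t{\left(T,f \right)} = T$
$O = \frac{1}{4}$ ($O = \frac{1 - 0}{4} = \frac{1 + 0}{4} = \frac{1}{4} \cdot 1 = \frac{1}{4} \approx 0.25$)
$K{\left(G,z \right)} = G$
$v = 42$ ($v = 8 \left(5 + \frac{1}{4}\right) = 8 \cdot \frac{21}{4} = 42$)
$v H{\left(l,K{\left(2,a \right)} \right)} = 42 \cdot 2 = 84$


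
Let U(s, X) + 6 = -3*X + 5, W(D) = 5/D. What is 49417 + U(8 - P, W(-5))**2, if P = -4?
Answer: 49421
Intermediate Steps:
U(s, X) = -1 - 3*X (U(s, X) = -6 + (-3*X + 5) = -6 + (5 - 3*X) = -1 - 3*X)
49417 + U(8 - P, W(-5))**2 = 49417 + (-1 - 15/(-5))**2 = 49417 + (-1 - 15*(-1)/5)**2 = 49417 + (-1 - 3*(-1))**2 = 49417 + (-1 + 3)**2 = 49417 + 2**2 = 49417 + 4 = 49421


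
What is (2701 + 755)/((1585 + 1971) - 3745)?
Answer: -128/7 ≈ -18.286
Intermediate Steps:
(2701 + 755)/((1585 + 1971) - 3745) = 3456/(3556 - 3745) = 3456/(-189) = 3456*(-1/189) = -128/7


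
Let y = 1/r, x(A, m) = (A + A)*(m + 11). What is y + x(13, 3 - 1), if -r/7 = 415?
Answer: 981889/2905 ≈ 338.00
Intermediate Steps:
r = -2905 (r = -7*415 = -2905)
x(A, m) = 2*A*(11 + m) (x(A, m) = (2*A)*(11 + m) = 2*A*(11 + m))
y = -1/2905 (y = 1/(-2905) = -1/2905 ≈ -0.00034423)
y + x(13, 3 - 1) = -1/2905 + 2*13*(11 + (3 - 1)) = -1/2905 + 2*13*(11 + 2) = -1/2905 + 2*13*13 = -1/2905 + 338 = 981889/2905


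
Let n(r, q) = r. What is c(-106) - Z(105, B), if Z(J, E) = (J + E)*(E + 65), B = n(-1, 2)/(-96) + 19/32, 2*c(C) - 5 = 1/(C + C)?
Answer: -845695901/122112 ≈ -6925.6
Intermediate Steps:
c(C) = 5/2 + 1/(4*C) (c(C) = 5/2 + 1/(2*(C + C)) = 5/2 + 1/(2*((2*C))) = 5/2 + (1/(2*C))/2 = 5/2 + 1/(4*C))
B = 29/48 (B = -1/(-96) + 19/32 = -1*(-1/96) + 19*(1/32) = 1/96 + 19/32 = 29/48 ≈ 0.60417)
Z(J, E) = (65 + E)*(E + J) (Z(J, E) = (E + J)*(65 + E) = (65 + E)*(E + J))
c(-106) - Z(105, B) = (1/4)*(1 + 10*(-106))/(-106) - ((29/48)**2 + 65*(29/48) + 65*105 + (29/48)*105) = (1/4)*(-1/106)*(1 - 1060) - (841/2304 + 1885/48 + 6825 + 1015/16) = (1/4)*(-1/106)*(-1059) - 1*15962281/2304 = 1059/424 - 15962281/2304 = -845695901/122112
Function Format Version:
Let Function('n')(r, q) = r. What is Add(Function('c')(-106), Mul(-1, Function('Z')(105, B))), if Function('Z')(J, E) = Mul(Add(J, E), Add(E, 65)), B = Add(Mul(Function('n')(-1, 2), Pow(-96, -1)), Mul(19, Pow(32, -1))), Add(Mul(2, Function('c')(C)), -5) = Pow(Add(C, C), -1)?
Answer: Rational(-845695901, 122112) ≈ -6925.6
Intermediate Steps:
Function('c')(C) = Add(Rational(5, 2), Mul(Rational(1, 4), Pow(C, -1))) (Function('c')(C) = Add(Rational(5, 2), Mul(Rational(1, 2), Pow(Add(C, C), -1))) = Add(Rational(5, 2), Mul(Rational(1, 2), Pow(Mul(2, C), -1))) = Add(Rational(5, 2), Mul(Rational(1, 2), Mul(Rational(1, 2), Pow(C, -1)))) = Add(Rational(5, 2), Mul(Rational(1, 4), Pow(C, -1))))
B = Rational(29, 48) (B = Add(Mul(-1, Pow(-96, -1)), Mul(19, Pow(32, -1))) = Add(Mul(-1, Rational(-1, 96)), Mul(19, Rational(1, 32))) = Add(Rational(1, 96), Rational(19, 32)) = Rational(29, 48) ≈ 0.60417)
Function('Z')(J, E) = Mul(Add(65, E), Add(E, J)) (Function('Z')(J, E) = Mul(Add(E, J), Add(65, E)) = Mul(Add(65, E), Add(E, J)))
Add(Function('c')(-106), Mul(-1, Function('Z')(105, B))) = Add(Mul(Rational(1, 4), Pow(-106, -1), Add(1, Mul(10, -106))), Mul(-1, Add(Pow(Rational(29, 48), 2), Mul(65, Rational(29, 48)), Mul(65, 105), Mul(Rational(29, 48), 105)))) = Add(Mul(Rational(1, 4), Rational(-1, 106), Add(1, -1060)), Mul(-1, Add(Rational(841, 2304), Rational(1885, 48), 6825, Rational(1015, 16)))) = Add(Mul(Rational(1, 4), Rational(-1, 106), -1059), Mul(-1, Rational(15962281, 2304))) = Add(Rational(1059, 424), Rational(-15962281, 2304)) = Rational(-845695901, 122112)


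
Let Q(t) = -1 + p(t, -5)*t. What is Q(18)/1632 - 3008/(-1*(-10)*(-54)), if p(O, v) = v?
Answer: 404993/73440 ≈ 5.5146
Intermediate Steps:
Q(t) = -1 - 5*t
Q(18)/1632 - 3008/(-1*(-10)*(-54)) = (-1 - 5*18)/1632 - 3008/(-1*(-10)*(-54)) = (-1 - 90)*(1/1632) - 3008/(10*(-54)) = -91*1/1632 - 3008/(-540) = -91/1632 - 3008*(-1/540) = -91/1632 + 752/135 = 404993/73440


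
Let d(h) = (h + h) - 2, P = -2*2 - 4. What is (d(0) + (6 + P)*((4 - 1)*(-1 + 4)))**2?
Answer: 400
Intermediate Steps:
P = -8 (P = -4 - 4 = -8)
d(h) = -2 + 2*h (d(h) = 2*h - 2 = -2 + 2*h)
(d(0) + (6 + P)*((4 - 1)*(-1 + 4)))**2 = ((-2 + 2*0) + (6 - 8)*((4 - 1)*(-1 + 4)))**2 = ((-2 + 0) - 6*3)**2 = (-2 - 2*9)**2 = (-2 - 18)**2 = (-20)**2 = 400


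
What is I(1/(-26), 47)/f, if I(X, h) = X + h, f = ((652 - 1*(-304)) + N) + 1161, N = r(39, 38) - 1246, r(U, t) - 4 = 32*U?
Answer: 111/5018 ≈ 0.022120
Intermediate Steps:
r(U, t) = 4 + 32*U
N = 6 (N = (4 + 32*39) - 1246 = (4 + 1248) - 1246 = 1252 - 1246 = 6)
f = 2123 (f = ((652 - 1*(-304)) + 6) + 1161 = ((652 + 304) + 6) + 1161 = (956 + 6) + 1161 = 962 + 1161 = 2123)
I(1/(-26), 47)/f = (1/(-26) + 47)/2123 = (-1/26 + 47)*(1/2123) = (1221/26)*(1/2123) = 111/5018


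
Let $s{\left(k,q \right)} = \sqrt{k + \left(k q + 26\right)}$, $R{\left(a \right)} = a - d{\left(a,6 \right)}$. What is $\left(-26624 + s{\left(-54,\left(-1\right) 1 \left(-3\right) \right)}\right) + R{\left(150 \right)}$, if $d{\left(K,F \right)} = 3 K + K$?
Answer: $-27074 + i \sqrt{190} \approx -27074.0 + 13.784 i$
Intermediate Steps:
$d{\left(K,F \right)} = 4 K$
$R{\left(a \right)} = - 3 a$ ($R{\left(a \right)} = a - 4 a = - 3 a$)
$s{\left(k,q \right)} = \sqrt{26 + k + k q}$ ($s{\left(k,q \right)} = \sqrt{k + \left(26 + k q\right)} = \sqrt{26 + k + k q}$)
$\left(-26624 + s{\left(-54,\left(-1\right) 1 \left(-3\right) \right)}\right) + R{\left(150 \right)} = \left(-26624 + \sqrt{26 - 54 - 54 \left(-1\right) 1 \left(-3\right)}\right) - 450 = \left(-26624 + \sqrt{26 - 54 - 54 \left(\left(-1\right) \left(-3\right)\right)}\right) - 450 = \left(-26624 + \sqrt{26 - 54 - 162}\right) - 450 = \left(-26624 + \sqrt{-190}\right) - 450 = \left(-26624 + i \sqrt{190}\right) - 450 = -27074 + i \sqrt{190}$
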